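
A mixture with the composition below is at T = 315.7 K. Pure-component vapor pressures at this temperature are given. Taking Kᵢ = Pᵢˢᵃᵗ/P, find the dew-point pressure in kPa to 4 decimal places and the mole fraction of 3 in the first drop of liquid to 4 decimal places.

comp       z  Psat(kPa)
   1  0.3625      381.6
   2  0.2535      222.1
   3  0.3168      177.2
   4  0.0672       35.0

Pdew = 172.4395 kPa, x_3 = 0.3083

At the dew point ψ → 1, so Σzᵢ/Kᵢ = 1 with Kᵢ = Pᵢˢᵃᵗ/P ⇒ 1/P = Σzᵢ/Pᵢˢᵃᵗ.
1/P = 0.3625/381.6 + 0.2535/222.1 + 0.3168/177.2 + 0.0672/35.0 = 0.0057991 ⇒ P = 172.4395 kPa
xᵢ = zᵢP/Pᵢˢᵃᵗ ⇒ x_3 = 0.3168·172.4395/177.2 = 0.3083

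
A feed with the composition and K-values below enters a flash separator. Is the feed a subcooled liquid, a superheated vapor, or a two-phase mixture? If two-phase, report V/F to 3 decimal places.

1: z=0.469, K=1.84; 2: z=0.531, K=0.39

two-phase, V/F = 0.137

ΣzᵢKᵢ = 1.070; Σzᵢ/Kᵢ = 1.616.
Both exceed 1, so a two-phase solution exists.
Rachford–Rice: g(ψ) = Σ zᵢ(Kᵢ−1)/(1+ψ(Kᵢ−1)) = 0.
Binary case is linear: z₁(K₁−1)(1+ψ(K₂−1)) + z₂(K₂−1)(1+ψ(K₁−1)) = 0
⇒ ψ = [z₁(K₁−1)+z₂(K₂−1)] / [−(K₁−1)(K₂−1)] = 0.0701/0.5124 = 0.137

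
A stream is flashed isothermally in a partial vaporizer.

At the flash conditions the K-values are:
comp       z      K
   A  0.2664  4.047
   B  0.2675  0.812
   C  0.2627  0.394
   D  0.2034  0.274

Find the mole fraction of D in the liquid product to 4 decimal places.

Rachford–Rice: g(V/F) = Σ zᵢ(Kᵢ−1)/(1+V/F(Kᵢ−1)) = 0.
Feasibility: ΣzᵢKᵢ = 1.4546, Σzᵢ/Kᵢ = 1.8043 — both > 1, two phases present.
Newton–Raphson from V/F = 0.5:
  V/F = 0.5000: g = -0.19406, g' = -0.8627 → V/F = 0.2751
  V/F = 0.2751: g = 0.01303, g' = -1.0489 → V/F = 0.2875
  V/F = 0.2875: g = 0.00014, g' = -1.0261 → V/F = 0.2876
Converged at V/F = 0.2876.
Compositions from xᵢ = zᵢ/(1+V/F(Kᵢ−1)), yᵢ = Kᵢxᵢ:
  A: x = 0.1420, y = 0.5746
  B: x = 0.2828, y = 0.2296
  C: x = 0.3182, y = 0.1254
  D: x = 0.2571, y = 0.0704

x_D = 0.2571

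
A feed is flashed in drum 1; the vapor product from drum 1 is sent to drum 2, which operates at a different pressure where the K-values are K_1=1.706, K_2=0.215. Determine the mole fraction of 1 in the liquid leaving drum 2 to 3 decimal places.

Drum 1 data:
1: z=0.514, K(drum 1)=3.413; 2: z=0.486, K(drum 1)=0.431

x_1 (drum 2) = 0.526

Drum 1:
Material balance + equilibrium reduce to Σ zᵢ(Kᵢ−1)/(1+ψ₁(Kᵢ−1)) = 0.
g(0) = ΣzᵢKᵢ − 1 = 0.964 and g(1) = 1 − Σzᵢ/Kᵢ = -0.278, so a root lies in (0, 1).
Binary case is linear: z₁(K₁−1)(1+ψ₁(K₂−1)) + z₂(K₂−1)(1+ψ₁(K₁−1)) = 0
⇒ ψ₁ = [z₁(K₁−1)+z₂(K₂−1)] / [−(K₁−1)(K₂−1)] = 0.9637/1.3730 = 0.702
Drum-1 compositions:
  1: x = 0.191, y = 0.651
  2: x = 0.809, y = 0.349
Drum-2 feed = drum-1 vapor: z₂ = (0.6512, 0.3488).
Drum 2:
Material balance + equilibrium reduce to Σ zᵢ(Kᵢ−1)/(1+ψ₂(Kᵢ−1)) = 0.
Feasibility: ΣzᵢKᵢ = 1.186, Σzᵢ/Kᵢ = 2.004 — both > 1, two phases present.
Binary case is linear: z₁(K₁−1)(1+ψ₂(K₂−1)) + z₂(K₂−1)(1+ψ₂(K₁−1)) = 0
⇒ ψ₂ = [z₁(K₁−1)+z₂(K₂−1)] / [−(K₁−1)(K₂−1)] = 0.1860/0.5542 = 0.336
  1: x = 0.526, y = 0.898
  2: x = 0.474, y = 0.102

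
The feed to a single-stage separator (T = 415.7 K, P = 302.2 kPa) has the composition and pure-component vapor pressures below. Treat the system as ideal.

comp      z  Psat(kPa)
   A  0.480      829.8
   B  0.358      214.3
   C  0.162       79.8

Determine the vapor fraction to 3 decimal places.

ψ = 0.701

Raoult's law: Kᵢ = Pᵢˢᵃᵗ/P = Pᵢˢᵃᵗ/302.2.
  K_A = 829.8/302.2 = 2.74586, K_B = 214.3/302.2 = 0.70913, K_C = 79.8/302.2 = 0.26406
Newton–Raphson from ψ = 0.5:
  ψ = 0.500: g = 0.1370, g' = -0.678 → ψ = 0.702
  ψ = 0.702: g = -0.0009, g' = -0.719 → ψ = 0.701
Converged at ψ = 0.701.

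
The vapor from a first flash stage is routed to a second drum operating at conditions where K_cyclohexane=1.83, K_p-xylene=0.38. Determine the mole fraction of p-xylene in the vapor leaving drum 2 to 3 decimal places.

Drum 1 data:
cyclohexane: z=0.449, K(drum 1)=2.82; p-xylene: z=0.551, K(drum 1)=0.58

Drum 1:
Let ψ₁ = V/F and solve Σ zᵢ(Kᵢ−1)/(1+ψ₁(Kᵢ−1)) = 0.
Feasibility: ΣzᵢKᵢ = 1.586, Σzᵢ/Kᵢ = 1.109 — both > 1, two phases present.
Binary case is linear: z₁(K₁−1)(1+ψ₁(K₂−1)) + z₂(K₂−1)(1+ψ₁(K₁−1)) = 0
⇒ ψ₁ = [z₁(K₁−1)+z₂(K₂−1)] / [−(K₁−1)(K₂−1)] = 0.5858/0.7644 = 0.766
Drum-1 compositions:
  cyclohexane: x = 0.188, y = 0.529
  p-xylene: x = 0.812, y = 0.471
Drum-2 feed = drum-1 vapor: z₂ = (0.5288, 0.4712).
Drum 2:
Material balance + equilibrium reduce to Σ zᵢ(Kᵢ−1)/(1+ψ₂(Kᵢ−1)) = 0.
Check two-phase: ΣzᵢKᵢ = 1.147 > 1 and Σzᵢ/Kᵢ = 1.529 > 1, so g(0) = 0.147 > 0 and g(1) = -0.529 < 0.
Binary case is linear: z₁(K₁−1)(1+ψ₂(K₂−1)) + z₂(K₂−1)(1+ψ₂(K₁−1)) = 0
⇒ ψ₂ = [z₁(K₁−1)+z₂(K₂−1)] / [−(K₁−1)(K₂−1)] = 0.1467/0.5146 = 0.285
  cyclohexane: x = 0.428, y = 0.782
  p-xylene: x = 0.572, y = 0.218

y_p-xylene (drum 2) = 0.218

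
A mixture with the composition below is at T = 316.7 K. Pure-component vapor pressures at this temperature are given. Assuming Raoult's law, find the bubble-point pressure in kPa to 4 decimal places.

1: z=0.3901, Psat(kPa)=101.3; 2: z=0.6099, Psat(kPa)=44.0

At the bubble point ψ → 0, so ΣzᵢKᵢ = 1 with Kᵢ = Pᵢˢᵃᵗ/P ⇒ P = ΣzᵢPᵢˢᵃᵗ.
P = 0.3901·101.3 + 0.6099·44.0 = 66.3527 kPa

Pbub = 66.3527 kPa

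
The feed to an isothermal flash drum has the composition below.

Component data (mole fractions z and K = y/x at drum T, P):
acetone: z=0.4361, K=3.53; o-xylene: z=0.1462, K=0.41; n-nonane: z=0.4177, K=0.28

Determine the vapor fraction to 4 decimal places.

ψ = 0.4109

Rachford–Rice: g(ψ) = Σ zᵢ(Kᵢ−1)/(1+ψ(Kᵢ−1)) = 0.
g(0) = ΣzᵢKᵢ − 1 = 0.7163 and g(1) = 1 − Σzᵢ/Kᵢ = -0.9719, so a root lies in (0, 1).
Iterate (Newton) starting at ψ = 0.5:
  ψ = 0.5000: g = -0.10514, g' = -1.1752 → ψ = 0.4105
  ψ = 0.4105: g = 0.00044, g' = -1.1967 → ψ = 0.4109
Converged at ψ = 0.4109.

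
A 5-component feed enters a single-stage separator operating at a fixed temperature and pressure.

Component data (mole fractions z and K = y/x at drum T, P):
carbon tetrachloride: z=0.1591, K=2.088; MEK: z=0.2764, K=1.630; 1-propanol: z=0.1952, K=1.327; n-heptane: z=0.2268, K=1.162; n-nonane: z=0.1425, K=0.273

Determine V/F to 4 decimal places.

V/F = 0.8721

Material balance + equilibrium reduce to Σ zᵢ(Kᵢ−1)/(1+V/F(Kᵢ−1)) = 0.
g(0) = ΣzᵢKᵢ − 1 = 0.3442 and g(1) = 1 − Σzᵢ/Kᵢ = -0.1100, so a root lies in (0, 1).
Iterate (Newton) starting at V/F = 0.5:
  V/F = 0.5000: g = 0.17062, g' = -0.3489 → V/F = 0.9891
  V/F = 0.9891: g = -0.09820, g' = -1.0559 → V/F = 0.8961
  V/F = 0.8961: g = -0.01683, g' = -0.7301 → V/F = 0.8730
  V/F = 0.8730: g = -0.00063, g' = -0.6768 → V/F = 0.8721
Converged at V/F = 0.8721.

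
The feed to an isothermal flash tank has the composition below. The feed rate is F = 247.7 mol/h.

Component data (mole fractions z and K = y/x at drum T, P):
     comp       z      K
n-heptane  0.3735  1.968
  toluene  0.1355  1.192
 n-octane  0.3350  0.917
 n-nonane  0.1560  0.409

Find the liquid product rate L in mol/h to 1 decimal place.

L = 33.1 mol/h

Newton iteration, β⁰ = 0.5:
  β = 0.5000: g = 0.10749, g' = -0.2754 → β = 0.8904
  β = 0.8904: g = -0.00821, g' = -0.3500 → β = 0.8669
  β = 0.8669: g = -0.00013, g' = -0.3389 → β = 0.8665
Converged at β = 0.8665.
Then V = β·F = 0.8665·247.7 = 214.6 mol/h and L = F − V = 33.1 mol/h.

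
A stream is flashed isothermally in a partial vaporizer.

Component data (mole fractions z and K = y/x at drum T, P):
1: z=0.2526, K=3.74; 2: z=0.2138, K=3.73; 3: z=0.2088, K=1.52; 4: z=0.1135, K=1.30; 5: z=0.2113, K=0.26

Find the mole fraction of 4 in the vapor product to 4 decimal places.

Let ψ = V/F and solve Σ zᵢ(Kᵢ−1)/(1+ψ(Kᵢ−1)) = 0.
Feasibility: ΣzᵢKᵢ = 2.2621, Σzᵢ/Kᵢ = 1.1622 — both > 1, two phases present.
Iterate (Newton) starting at ψ = 0.5:
  ψ = 0.5000: g = 0.40642, g' = -0.9573 → ψ = 0.9245
  ψ = 0.9245: g = -0.03356, g' = -1.4721 → ψ = 0.9017
  ψ = 0.9017: g = -0.00122, g' = -1.3681 → ψ = 0.9008
Converged at ψ = 0.9008.
Compositions from xᵢ = zᵢ/(1+ψ(Kᵢ−1)), yᵢ = Kᵢxᵢ:
  1: x = 0.0728, y = 0.2724
  2: x = 0.0618, y = 0.2305
  3: x = 0.1422, y = 0.2161
  4: x = 0.0894, y = 0.1162
  5: x = 0.6338, y = 0.1648

y_4 = 0.1162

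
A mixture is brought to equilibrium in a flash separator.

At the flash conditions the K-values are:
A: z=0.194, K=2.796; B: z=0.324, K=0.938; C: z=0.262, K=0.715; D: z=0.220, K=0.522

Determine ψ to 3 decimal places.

Let ψ = V/F and solve Σ zᵢ(Kᵢ−1)/(1+ψ(Kᵢ−1)) = 0.
g(0) = ΣzᵢKᵢ − 1 = 0.149 and g(1) = 1 − Σzᵢ/Kᵢ = -0.203, so a root lies in (0, 1).
Newton–Raphson from ψ = 0.5:
  ψ = 0.500: g = -0.0624, g' = -0.291 → ψ = 0.285
  ψ = 0.285: g = 0.0069, g' = -0.367 → ψ = 0.304
Converged at ψ = 0.304.

ψ = 0.304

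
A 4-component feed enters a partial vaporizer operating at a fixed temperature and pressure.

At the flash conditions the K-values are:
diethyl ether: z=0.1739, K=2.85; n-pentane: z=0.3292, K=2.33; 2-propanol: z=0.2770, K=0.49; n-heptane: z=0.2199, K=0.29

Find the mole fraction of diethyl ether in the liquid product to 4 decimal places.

x_diethyl ether = 0.0905

Material balance + equilibrium reduce to Σ zᵢ(Kᵢ−1)/(1+V/F(Kᵢ−1)) = 0.
Feasibility: ΣzᵢKᵢ = 1.4622, Σzᵢ/Kᵢ = 1.5259 — both > 1, two phases present.
Iterate (Newton) starting at V/F = 0.57:
  V/F = 0.5700: g = -0.05581, g' = -0.7854 → V/F = 0.4989
  V/F = 0.4989: g = -0.00079, g' = -0.7668 → V/F = 0.4979
Converged at V/F = 0.4979.
Compositions from xᵢ = zᵢ/(1+V/F(Kᵢ−1)), yᵢ = Kᵢxᵢ:
  diethyl ether: x = 0.0905, y = 0.2580
  n-pentane: x = 0.1980, y = 0.4614
  2-propanol: x = 0.3713, y = 0.1819
  n-heptane: x = 0.3402, y = 0.0986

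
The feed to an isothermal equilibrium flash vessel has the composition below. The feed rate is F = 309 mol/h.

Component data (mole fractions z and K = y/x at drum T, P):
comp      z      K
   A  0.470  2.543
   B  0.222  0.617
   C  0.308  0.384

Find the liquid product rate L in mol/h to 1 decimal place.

Let ψ = V/F and solve Σ zᵢ(Kᵢ−1)/(1+ψ(Kᵢ−1)) = 0.
Feasibility: ΣzᵢKᵢ = 1.450, Σzᵢ/Kᵢ = 1.347 — both > 1, two phases present.
Newton–Raphson from ψ = 0.5:
  ψ = 0.500: g = 0.0300, g' = -0.650 → ψ = 0.546
Converged at ψ = 0.546.
Then V = ψ·F = 0.5463·309 = 168.8 mol/h and L = F − V = 140.2 mol/h.

L = 140.2 mol/h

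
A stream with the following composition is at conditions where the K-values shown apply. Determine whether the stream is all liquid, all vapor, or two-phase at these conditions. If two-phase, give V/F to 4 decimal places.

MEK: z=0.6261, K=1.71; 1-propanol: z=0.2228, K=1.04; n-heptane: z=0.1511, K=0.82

ΣzᵢKᵢ = 1.4262; Σzᵢ/Kᵢ = 0.7646.
Since Σzᵢ/Kᵢ < 1 the mixture is above its dew point — single vapor phase.

all vapor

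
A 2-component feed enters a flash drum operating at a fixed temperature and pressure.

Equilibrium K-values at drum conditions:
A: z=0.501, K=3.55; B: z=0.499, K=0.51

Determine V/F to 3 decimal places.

Newton iteration, V/F⁰ = 0.5:
  V/F = 0.500: g = 0.2377, g' = -0.840 → V/F = 0.783
  V/F = 0.783: g = 0.0295, g' = -0.678 → V/F = 0.827
Converged at V/F = 0.827.

V/F = 0.827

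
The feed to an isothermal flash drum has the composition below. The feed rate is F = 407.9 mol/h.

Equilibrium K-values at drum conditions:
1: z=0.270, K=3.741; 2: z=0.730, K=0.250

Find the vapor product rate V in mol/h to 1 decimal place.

Material balance + equilibrium reduce to Σ zᵢ(Kᵢ−1)/(1+V/F(Kᵢ−1)) = 0.
Check two-phase: ΣzᵢKᵢ = 1.193 > 1 and Σzᵢ/Kᵢ = 2.992 > 1, so g(0) = 0.193 > 0 and g(1) = -1.992 < 0.
Binary case is linear: z₁(K₁−1)(1+V/F(K₂−1)) + z₂(K₂−1)(1+V/F(K₁−1)) = 0
⇒ V/F = [z₁(K₁−1)+z₂(K₂−1)] / [−(K₁−1)(K₂−1)] = 0.1926/2.0558 = 0.094
Then V = V/F·F = 0.0937·407.9 = 38.2 mol/h and L = F − V = 369.7 mol/h.

V = 38.2 mol/h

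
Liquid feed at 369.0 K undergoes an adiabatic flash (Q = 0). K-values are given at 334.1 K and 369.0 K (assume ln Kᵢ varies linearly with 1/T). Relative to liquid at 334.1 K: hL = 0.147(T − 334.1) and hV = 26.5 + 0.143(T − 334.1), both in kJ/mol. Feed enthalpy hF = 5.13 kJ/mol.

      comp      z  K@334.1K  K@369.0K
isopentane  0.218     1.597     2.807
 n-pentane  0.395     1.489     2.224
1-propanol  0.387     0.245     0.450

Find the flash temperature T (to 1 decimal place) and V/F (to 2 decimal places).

Adiabatic flash: solve Rachford–Rice at each trial T, then check hF = ψ·hV(T) + (1−ψ)·hL(T).
  T = 334.1 K: K = (1.597, 1.489, 0.245), RR gives ψ = 0.078, H_out = 2.063 kJ/mol
  T = 369.0 K: K = (2.807, 2.224, 0.450), RR gives ψ = 0.839, H_out = 27.241 kJ/mol
  T = 351.6 K: K = (2.149, 1.839, 0.337), RR gives ψ = 0.514, H_out = 16.163 kJ/mol
  T = 342.9 K: K = (1.861, 1.660, 0.289), RR gives ψ = 0.331, H_out = 10.064 kJ/mol
  T = 338.5 K: K = (1.726, 1.573, 0.266), RR gives ψ = 0.218, H_out = 6.417 kJ/mol
  T = 336.3 K: K = (1.661, 1.531, 0.256), RR gives ψ = 0.152, H_out = 4.352 kJ/mol
Linear interpolation between T = 336.3 (H_out = 4.352) and T = 338.5 (H_out = 6.417) on hF = 5.13 gives T ≈ 337.1 K, at which ψ = 0.18.

T = 337.1 K, V/F = 0.18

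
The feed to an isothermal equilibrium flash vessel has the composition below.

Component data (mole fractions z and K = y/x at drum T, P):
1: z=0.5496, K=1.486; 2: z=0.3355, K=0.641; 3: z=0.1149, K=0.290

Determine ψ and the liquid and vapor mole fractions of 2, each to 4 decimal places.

ψ = 0.2775, x_2 = 0.3726, y_2 = 0.2388

Let ψ = V/F and solve Σ zᵢ(Kᵢ−1)/(1+ψ(Kᵢ−1)) = 0.
Feasibility: ΣzᵢKᵢ = 1.0651, Σzᵢ/Kᵢ = 1.2895 — both > 1, two phases present.
Newton iteration, ψ⁰ = 0.45:
  ψ = 0.4500: g = -0.04436, g' = -0.2740 → ψ = 0.2881
  ψ = 0.2881: g = -0.00260, g' = -0.2452 → ψ = 0.2775
Converged at ψ = 0.2775.
Compositions from xᵢ = zᵢ/(1+ψ(Kᵢ−1)), yᵢ = Kᵢxᵢ:
  1: x = 0.4843, y = 0.7197
  2: x = 0.3726, y = 0.2388
  3: x = 0.1431, y = 0.0415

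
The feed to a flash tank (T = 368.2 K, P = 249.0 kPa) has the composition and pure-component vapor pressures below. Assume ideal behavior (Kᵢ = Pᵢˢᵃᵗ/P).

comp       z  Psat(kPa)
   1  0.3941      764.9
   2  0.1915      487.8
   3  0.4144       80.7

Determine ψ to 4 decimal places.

ψ = 0.6100

Raoult's law: Kᵢ = Pᵢˢᵃᵗ/P = Pᵢˢᵃᵗ/249.0.
  K_1 = 764.9/249.0 = 3.071888, K_2 = 487.8/249.0 = 1.959036, K_3 = 80.7/249.0 = 0.324096
Newton iteration, ψ⁰ = 0.5:
  ψ = 0.5000: g = 0.10212, g' = -0.9205 → ψ = 0.6109
  ψ = 0.6109: g = -0.00093, g' = -0.9489 → ψ = 0.6100
Converged at ψ = 0.6100.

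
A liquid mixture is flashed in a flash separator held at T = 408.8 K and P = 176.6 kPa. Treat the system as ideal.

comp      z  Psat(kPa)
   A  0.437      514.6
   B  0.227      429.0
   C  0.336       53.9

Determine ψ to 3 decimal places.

ψ = 0.761

Raoult's law: Kᵢ = Pᵢˢᵃᵗ/P = Pᵢˢᵃᵗ/176.6.
  K_A = 514.6/176.6 = 2.91393, K_B = 429.0/176.6 = 2.42922, K_C = 53.9/176.6 = 0.30521
Newton iteration, ψ⁰ = 0.5:
  ψ = 0.500: g = 0.2589, g' = -0.957 → ψ = 0.771
  ψ = 0.771: g = -0.0102, g' = -1.118 → ψ = 0.762
  ψ = 0.762: g = -0.0001, g' = -1.103 → ψ = 0.761
Converged at ψ = 0.761.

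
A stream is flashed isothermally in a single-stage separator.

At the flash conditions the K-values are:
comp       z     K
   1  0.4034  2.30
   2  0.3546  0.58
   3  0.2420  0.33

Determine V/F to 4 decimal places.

Iterate (Newton) starting at V/F = 0.5:
  V/F = 0.5000: g = -0.11451, g' = -0.5963 → V/F = 0.3080
  V/F = 0.3080: g = -0.00086, g' = -0.6026 → V/F = 0.3065
Converged at V/F = 0.3065.

V/F = 0.3065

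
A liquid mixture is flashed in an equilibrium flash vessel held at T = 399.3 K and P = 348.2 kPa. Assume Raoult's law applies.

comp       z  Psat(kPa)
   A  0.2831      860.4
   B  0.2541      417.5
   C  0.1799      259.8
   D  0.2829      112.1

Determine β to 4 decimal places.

β = 0.3902

Raoult's law: Kᵢ = Pᵢˢᵃᵗ/P = Pᵢˢᵃᵗ/348.2.
  K_A = 860.4/348.2 = 2.470994, K_B = 417.5/348.2 = 1.199024, K_C = 259.8/348.2 = 0.746123, K_D = 112.1/348.2 = 0.321941
Newton iteration, β⁰ = 0.67:
  β = 0.6700: g = -0.15220, g' = -0.6168 → β = 0.4233
  β = 0.4233: g = -0.01692, g' = -0.5116 → β = 0.3902
Converged at β = 0.3902.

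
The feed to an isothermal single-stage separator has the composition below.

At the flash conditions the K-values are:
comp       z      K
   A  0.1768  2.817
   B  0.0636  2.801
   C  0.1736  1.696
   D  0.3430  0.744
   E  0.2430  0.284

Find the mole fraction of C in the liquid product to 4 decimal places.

Material balance + equilibrium reduce to Σ zᵢ(Kᵢ−1)/(1+ψ(Kᵢ−1)) = 0.
Feasibility: ΣzᵢKᵢ = 1.2948, Σzᵢ/Kᵢ = 1.5045 — both > 1, two phases present.
Newton–Raphson from ψ = 0.41:
  ψ = 0.4100: g = -0.00040, g' = -0.5885 → ψ = 0.4093
Converged at ψ = 0.4093.
Compositions from xᵢ = zᵢ/(1+ψ(Kᵢ−1)), yᵢ = Kᵢxᵢ:
  A: x = 0.1014, y = 0.2856
  B: x = 0.0366, y = 0.1025
  C: x = 0.1351, y = 0.2291
  D: x = 0.3831, y = 0.2851
  E: x = 0.3437, y = 0.0976

x_C = 0.1351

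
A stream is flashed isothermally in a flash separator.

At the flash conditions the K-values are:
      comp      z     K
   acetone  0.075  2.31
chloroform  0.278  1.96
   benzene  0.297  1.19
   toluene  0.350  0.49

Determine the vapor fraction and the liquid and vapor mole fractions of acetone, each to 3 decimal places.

Rachford–Rice: g(ψ) = Σ zᵢ(Kᵢ−1)/(1+ψ(Kᵢ−1)) = 0.
Feasibility: ΣzᵢKᵢ = 1.243, Σzᵢ/Kᵢ = 1.138 — both > 1, two phases present.
Iterate (Newton) starting at ψ = 0.5:
  ψ = 0.500: g = 0.0516, g' = -0.337 → ψ = 0.653
  ψ = 0.653: g = -0.0005, g' = -0.347 → ψ = 0.652
Converged at ψ = 0.652.
Compositions from xᵢ = zᵢ/(1+ψ(Kᵢ−1)), yᵢ = Kᵢxᵢ:
  acetone: x = 0.040, y = 0.093
  chloroform: x = 0.171, y = 0.335
  benzene: x = 0.264, y = 0.314
  toluene: x = 0.524, y = 0.257

ψ = 0.652, x_acetone = 0.040, y_acetone = 0.093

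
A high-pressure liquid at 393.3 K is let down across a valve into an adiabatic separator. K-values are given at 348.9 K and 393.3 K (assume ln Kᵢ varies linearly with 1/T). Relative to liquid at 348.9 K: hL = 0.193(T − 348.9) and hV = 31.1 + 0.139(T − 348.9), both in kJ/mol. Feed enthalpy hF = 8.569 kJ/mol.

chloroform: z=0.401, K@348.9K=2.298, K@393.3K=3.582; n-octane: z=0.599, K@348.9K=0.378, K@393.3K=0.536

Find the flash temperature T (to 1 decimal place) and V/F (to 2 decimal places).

T = 354.1 K, V/F = 0.25

Adiabatic flash: solve Rachford–Rice at each trial T, then check hF = ψ·hV(T) + (1−ψ)·hL(T).
  T = 348.9 K: K = (2.298, 0.378), RR gives ψ = 0.183, H_out = 5.698 kJ/mol
  T = 393.3 K: K = (3.582, 0.536), RR gives ψ = 0.632, H_out = 26.716 kJ/mol
  T = 371.1 K: K = (2.907, 0.455), RR gives ψ = 0.422, H_out = 16.889 kJ/mol
  T = 360.0 K: K = (2.594, 0.416), RR gives ψ = 0.311, H_out = 11.619 kJ/mol
  T = 354.4 K: K = (2.443, 0.397), RR gives ψ = 0.249, H_out = 8.742 kJ/mol
  T = 351.6 K: K = (2.368, 0.387), RR gives ψ = 0.217, H_out = 7.224 kJ/mol
  T = 353.0 K: K = (2.405, 0.392), RR gives ψ = 0.233, H_out = 7.990 kJ/mol
Linear interpolation between T = 353.0 (H_out = 7.990) and T = 354.4 (H_out = 8.742) on hF = 8.569 gives T ≈ 354.1 K, at which ψ = 0.25.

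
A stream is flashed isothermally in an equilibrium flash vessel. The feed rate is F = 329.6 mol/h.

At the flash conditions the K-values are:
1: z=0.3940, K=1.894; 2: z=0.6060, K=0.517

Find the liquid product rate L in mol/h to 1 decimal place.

L = 284.2 mol/h

Material balance + equilibrium reduce to Σ zᵢ(Kᵢ−1)/(1+V/F(Kᵢ−1)) = 0.
Feasibility: ΣzᵢKᵢ = 1.0595, Σzᵢ/Kᵢ = 1.3802 — both > 1, two phases present.
Binary case is linear: z₁(K₁−1)(1+V/F(K₂−1)) + z₂(K₂−1)(1+V/F(K₁−1)) = 0
⇒ V/F = [z₁(K₁−1)+z₂(K₂−1)] / [−(K₁−1)(K₂−1)] = 0.05954/0.43180 = 0.1379
Then V = V/F·F = 0.1379·329.6 = 45.4 mol/h and L = F − V = 284.2 mol/h.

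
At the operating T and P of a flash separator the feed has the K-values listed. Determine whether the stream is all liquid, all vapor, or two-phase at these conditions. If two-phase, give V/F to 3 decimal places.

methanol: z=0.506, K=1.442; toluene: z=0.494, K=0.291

all liquid

ΣzᵢKᵢ = 0.873; Σzᵢ/Kᵢ = 2.048.
Since ΣzᵢKᵢ < 1 the mixture is below its bubble point — single liquid phase.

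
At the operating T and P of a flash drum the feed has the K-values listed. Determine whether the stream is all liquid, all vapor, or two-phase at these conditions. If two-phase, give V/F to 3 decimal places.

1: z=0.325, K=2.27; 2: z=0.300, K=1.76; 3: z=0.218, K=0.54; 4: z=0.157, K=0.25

two-phase, V/F = 0.659

ΣzᵢKᵢ = 1.423; Σzᵢ/Kᵢ = 1.345.
Both exceed 1, so a two-phase solution exists.
Rachford–Rice: g(ψ) = Σ zᵢ(Kᵢ−1)/(1+ψ(Kᵢ−1)) = 0.
Newton–Raphson from ψ = 0.5:
  ψ = 0.500: g = 0.0990, g' = -0.591 → ψ = 0.668
  ψ = 0.668: g = -0.0059, g' = -0.680 → ψ = 0.659
Converged at ψ = 0.659.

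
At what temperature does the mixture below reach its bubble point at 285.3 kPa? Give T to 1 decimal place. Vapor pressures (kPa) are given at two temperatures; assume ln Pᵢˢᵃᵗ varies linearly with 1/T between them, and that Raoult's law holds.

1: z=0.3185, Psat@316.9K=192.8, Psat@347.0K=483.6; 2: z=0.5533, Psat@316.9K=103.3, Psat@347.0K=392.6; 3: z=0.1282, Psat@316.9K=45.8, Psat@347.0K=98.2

T = 338.7 K

Bubble-point temperature: ΣzᵢPᵢˢᵃᵗ(T) = P. Interpolate ln Pᵢˢᵃᵗ = aᵢ + bᵢ/T.
  T = 316.9 K: ΣzᵢPᵢˢᵃᵗ = 124.43 kPa
  T = 347.0 K: ΣzᵢPᵢˢᵃᵗ = 383.84 kPa
  T = 331.9 K: ΣzᵢPᵢˢᵃᵗ = 222.48 kPa
  T = 339.4 K: ΣzᵢPᵢˢᵃᵗ = 293.09 kPa
  T = 335.6 K: ΣzᵢPᵢˢᵃᵗ = 255.19 kPa
  T = 337.5 K: ΣzᵢPᵢˢᵃᵗ = 273.57 kPa
  T = 338.4 K: ΣzᵢPᵢˢᵃᵗ = 282.67 kPa
Interpolating between 338.4 K and 339.4 K gives T ≈ 338.7 K.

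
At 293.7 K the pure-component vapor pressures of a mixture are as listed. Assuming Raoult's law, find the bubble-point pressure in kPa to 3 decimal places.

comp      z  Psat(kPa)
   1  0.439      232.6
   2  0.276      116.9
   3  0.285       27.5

Pbub = 142.213 kPa

At the bubble point ψ → 0, so ΣzᵢKᵢ = 1 with Kᵢ = Pᵢˢᵃᵗ/P ⇒ P = ΣzᵢPᵢˢᵃᵗ.
P = 0.439·232.6 + 0.276·116.9 + 0.285·27.5 = 142.213 kPa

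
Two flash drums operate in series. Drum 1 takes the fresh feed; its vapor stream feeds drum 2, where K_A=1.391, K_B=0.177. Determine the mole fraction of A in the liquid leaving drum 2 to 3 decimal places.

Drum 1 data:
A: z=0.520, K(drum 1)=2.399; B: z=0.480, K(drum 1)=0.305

Drum 1:
Material balance + equilibrium reduce to Σ zᵢ(Kᵢ−1)/(1+ψ₁(Kᵢ−1)) = 0.
Check two-phase: ΣzᵢKᵢ = 1.394 > 1 and Σzᵢ/Kᵢ = 1.791 > 1, so g(0) = 0.394 > 0 and g(1) = -0.791 < 0.
Newton–Raphson from ψ₁ = 0.58:
  ψ₁ = 0.580: g = -0.1573, g' = -0.961 → ψ₁ = 0.416
  ψ₁ = 0.416: g = -0.0097, g' = -0.866 → ψ₁ = 0.405
Converged at ψ₁ = 0.405.
Drum-1 compositions:
  A: x = 0.332, y = 0.796
  B: x = 0.668, y = 0.204
Drum-2 feed = drum-1 vapor: z₂ = (0.7962, 0.2038).
Drum 2:
Rachford–Rice: g(ψ₂) = Σ zᵢ(Kᵢ−1)/(1+ψ₂(Kᵢ−1)) = 0.
g(0) = ΣzᵢKᵢ − 1 = 0.144 and g(1) = 1 − Σzᵢ/Kᵢ = -0.724, so a root lies in (0, 1).
Binary case is linear: z₁(K₁−1)(1+ψ₂(K₂−1)) + z₂(K₂−1)(1+ψ₂(K₁−1)) = 0
⇒ ψ₂ = [z₁(K₁−1)+z₂(K₂−1)] / [−(K₁−1)(K₂−1)] = 0.1436/0.3218 = 0.446
  A: x = 0.678, y = 0.943
  B: x = 0.322, y = 0.057

x_A (drum 2) = 0.678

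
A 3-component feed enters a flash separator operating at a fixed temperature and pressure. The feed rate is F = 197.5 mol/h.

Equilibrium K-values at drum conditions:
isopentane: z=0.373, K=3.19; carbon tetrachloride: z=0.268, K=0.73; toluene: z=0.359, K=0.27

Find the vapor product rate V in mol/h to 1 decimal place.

Rachford–Rice: g(V/F) = Σ zᵢ(Kᵢ−1)/(1+V/F(Kᵢ−1)) = 0.
g(0) = ΣzᵢKᵢ − 1 = 0.482 and g(1) = 1 − Σzᵢ/Kᵢ = -0.814, so a root lies in (0, 1).
Newton iteration, V/F⁰ = 0.5:
  V/F = 0.500: g = -0.1064, g' = -0.908 → V/F = 0.383
Converged at V/F = 0.383.
Then V = V/F·F = 0.3827·197.5 = 75.6 mol/h and L = F − V = 121.9 mol/h.

V = 75.6 mol/h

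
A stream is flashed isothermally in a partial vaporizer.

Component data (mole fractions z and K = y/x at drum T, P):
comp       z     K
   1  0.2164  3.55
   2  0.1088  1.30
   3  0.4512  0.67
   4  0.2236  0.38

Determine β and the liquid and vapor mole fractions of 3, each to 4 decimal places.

β = 0.3109, x_3 = 0.5028, y_3 = 0.3369

Let β = V/F and solve Σ zᵢ(Kᵢ−1)/(1+β(Kᵢ−1)) = 0.
Check two-phase: ΣzᵢKᵢ = 1.2969 > 1 and Σzᵢ/Kᵢ = 1.4065 > 1, so g(0) = 0.2969 > 0 and g(1) = -0.4065 < 0.
Iterate (Newton) starting at β = 0.5:
  β = 0.5000: g = -0.10829, g' = -0.5303 → β = 0.2958
  β = 0.2958: g = 0.00978, g' = -0.6547 → β = 0.3107
  β = 0.3107: g = 0.00012, g' = -0.6391 → β = 0.3109
Converged at β = 0.3109.
Compositions from xᵢ = zᵢ/(1+β(Kᵢ−1)), yᵢ = Kᵢxᵢ:
  1: x = 0.1207, y = 0.4285
  2: x = 0.0995, y = 0.1294
  3: x = 0.5028, y = 0.3369
  4: x = 0.2770, y = 0.1053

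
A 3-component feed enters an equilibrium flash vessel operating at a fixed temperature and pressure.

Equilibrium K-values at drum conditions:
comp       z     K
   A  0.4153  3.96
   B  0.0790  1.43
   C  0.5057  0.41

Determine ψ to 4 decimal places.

Let ψ = V/F and solve Σ zᵢ(Kᵢ−1)/(1+ψ(Kᵢ−1)) = 0.
g(0) = ΣzᵢKᵢ − 1 = 0.9649 and g(1) = 1 − Σzᵢ/Kᵢ = -0.3935, so a root lies in (0, 1).
Newton–Raphson from ψ = 0.5:
  ψ = 0.5000: g = 0.10043, g' = -0.9557 → ψ = 0.6051
  ψ = 0.6051: g = 0.00338, g' = -0.9021 → ψ = 0.6088
Converged at ψ = 0.6088.

ψ = 0.6088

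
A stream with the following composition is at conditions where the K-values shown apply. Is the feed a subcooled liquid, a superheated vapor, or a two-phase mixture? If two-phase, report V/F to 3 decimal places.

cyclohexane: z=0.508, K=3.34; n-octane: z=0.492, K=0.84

superheated vapor

ΣzᵢKᵢ = 2.110; Σzᵢ/Kᵢ = 0.738.
Since Σzᵢ/Kᵢ < 1 the mixture is above its dew point — single vapor phase.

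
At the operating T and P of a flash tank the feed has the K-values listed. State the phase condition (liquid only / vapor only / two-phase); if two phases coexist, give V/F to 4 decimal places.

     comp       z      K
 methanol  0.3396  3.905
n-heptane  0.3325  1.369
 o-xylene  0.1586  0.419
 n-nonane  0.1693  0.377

two-phase, V/F = 0.8123

ΣzᵢKᵢ = 1.9116; Σzᵢ/Kᵢ = 1.1574.
Both exceed 1, so a two-phase solution exists.
Rachford–Rice: g(ψ) = Σ zᵢ(Kᵢ−1)/(1+ψ(Kᵢ−1)) = 0.
Newton iteration, ψ⁰ = 0.5:
  ψ = 0.5000: g = 0.22277, g' = -0.7537 → ψ = 0.7956
  ψ = 0.7956: g = 0.01233, g' = -0.7319 → ψ = 0.8124
  ψ = 0.8124: g = -0.00008, g' = -0.7421 → ψ = 0.8123
Converged at ψ = 0.8123.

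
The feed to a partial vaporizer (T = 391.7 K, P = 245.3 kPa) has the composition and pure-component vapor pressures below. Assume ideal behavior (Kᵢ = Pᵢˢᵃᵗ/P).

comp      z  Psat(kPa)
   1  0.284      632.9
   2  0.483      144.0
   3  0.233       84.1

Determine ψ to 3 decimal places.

ψ = 0.122

Raoult's law: Kᵢ = Pᵢˢᵃᵗ/P = Pᵢˢᵃᵗ/245.3.
  K_1 = 632.9/245.3 = 2.58011, K_2 = 144.0/245.3 = 0.58704, K_3 = 84.1/245.3 = 0.34285
Newton iteration, ψ⁰ = 0.5:
  ψ = 0.500: g = -0.2287, g' = -0.575 → ψ = 0.102
  ψ = 0.102: g = 0.0138, g' = -0.731 → ψ = 0.121
  ψ = 0.121: g = 0.0002, g' = -0.709 → ψ = 0.122
Converged at ψ = 0.122.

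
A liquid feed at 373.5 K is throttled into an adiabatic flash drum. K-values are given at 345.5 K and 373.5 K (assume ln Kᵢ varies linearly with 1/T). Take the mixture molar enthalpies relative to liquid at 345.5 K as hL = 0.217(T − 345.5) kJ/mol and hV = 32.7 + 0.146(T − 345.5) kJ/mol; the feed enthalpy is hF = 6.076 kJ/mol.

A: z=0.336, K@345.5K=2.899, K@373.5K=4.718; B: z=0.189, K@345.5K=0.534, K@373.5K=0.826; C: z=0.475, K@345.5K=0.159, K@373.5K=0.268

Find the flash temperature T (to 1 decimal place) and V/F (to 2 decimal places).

Adiabatic flash: solve Rachford–Rice at each trial T, then check hF = ψ·hV(T) + (1−ψ)·hL(T).
  T = 345.5 K: K = (2.899, 0.534, 0.159), RR gives ψ = 0.106, H_out = 3.464 kJ/mol
  T = 373.5 K: K = (4.718, 0.826, 0.268), RR gives ψ = 0.381, H_out = 17.767 kJ/mol
  T = 359.5 K: K = (3.734, 0.670, 0.209), RR gives ψ = 0.257, H_out = 11.171 kJ/mol
  T = 352.5 K: K = (3.298, 0.599, 0.183), RR gives ψ = 0.187, H_out = 7.539 kJ/mol
  T = 349.0 K: K = (3.094, 0.566, 0.171), RR gives ψ = 0.148, H_out = 5.571 kJ/mol
  T = 350.8 K: K = (3.198, 0.583, 0.177), RR gives ψ = 0.169, H_out = 6.598 kJ/mol
Linear interpolation between T = 349.0 (H_out = 5.571) and T = 350.8 (H_out = 6.598) on hF = 6.076 gives T ≈ 349.9 K, at which ψ = 0.16.

T = 349.9 K, V/F = 0.16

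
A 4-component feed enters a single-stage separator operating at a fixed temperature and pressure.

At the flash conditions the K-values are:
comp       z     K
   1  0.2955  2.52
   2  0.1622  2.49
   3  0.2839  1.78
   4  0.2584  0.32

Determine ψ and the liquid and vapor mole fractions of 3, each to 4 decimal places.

Rachford–Rice: g(ψ) = Σ zᵢ(Kᵢ−1)/(1+ψ(Kᵢ−1)) = 0.
Check two-phase: ΣzᵢKᵢ = 1.7366 > 1 and Σzᵢ/Kᵢ = 1.1494 > 1, so g(0) = 0.7366 > 0 and g(1) = -0.1494 < 0.
Newton–Raphson from ψ = 0.5:
  ψ = 0.5000: g = 0.28678, g' = -0.7024 → ψ = 0.9083
  ψ = 0.9083: g = -0.03858, g' = -1.0620 → ψ = 0.8720
  ψ = 0.8720: g = -0.00161, g' = -0.9767 → ψ = 0.8703
Converged at ψ = 0.8703.
Compositions from xᵢ = zᵢ/(1+ψ(Kᵢ−1)), yᵢ = Kᵢxᵢ:
  1: x = 0.1272, y = 0.3206
  2: x = 0.0706, y = 0.1758
  3: x = 0.1691, y = 0.3010
  4: x = 0.6331, y = 0.2026

ψ = 0.8703, x_3 = 0.1691, y_3 = 0.3010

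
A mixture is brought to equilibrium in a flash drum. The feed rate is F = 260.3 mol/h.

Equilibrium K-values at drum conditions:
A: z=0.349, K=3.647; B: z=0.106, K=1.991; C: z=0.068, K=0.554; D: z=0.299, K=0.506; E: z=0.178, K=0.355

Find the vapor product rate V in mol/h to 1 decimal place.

Let ψ = V/F and solve Σ zᵢ(Kᵢ−1)/(1+ψ(Kᵢ−1)) = 0.
Feasibility: ΣzᵢKᵢ = 1.736, Σzᵢ/Kᵢ = 1.364 — both > 1, two phases present.
Iterate (Newton) starting at ψ = 0.62:
  ψ = 0.620: g = -0.0313, g' = -0.774 → ψ = 0.580
Converged at ψ = 0.580.
Then V = ψ·F = 0.5796·260.3 = 150.9 mol/h and L = F − V = 109.4 mol/h.

V = 150.9 mol/h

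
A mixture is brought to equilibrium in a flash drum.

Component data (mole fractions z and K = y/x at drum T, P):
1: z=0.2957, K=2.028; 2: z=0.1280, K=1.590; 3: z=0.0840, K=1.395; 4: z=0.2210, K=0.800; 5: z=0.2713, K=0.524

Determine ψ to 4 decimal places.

Let ψ = V/F and solve Σ zᵢ(Kᵢ−1)/(1+ψ(Kᵢ−1)) = 0.
g(0) = ΣzᵢKᵢ − 1 = 0.2393 and g(1) = 1 − Σzᵢ/Kᵢ = -0.0805, so a root lies in (0, 1).
Newton–Raphson from ψ = 0.5:
  ψ = 0.5000: g = 0.06822, g' = -0.2888 → ψ = 0.7362
  ψ = 0.7362: g = 0.00075, g' = -0.2886 → ψ = 0.7388
Converged at ψ = 0.7388.

ψ = 0.7388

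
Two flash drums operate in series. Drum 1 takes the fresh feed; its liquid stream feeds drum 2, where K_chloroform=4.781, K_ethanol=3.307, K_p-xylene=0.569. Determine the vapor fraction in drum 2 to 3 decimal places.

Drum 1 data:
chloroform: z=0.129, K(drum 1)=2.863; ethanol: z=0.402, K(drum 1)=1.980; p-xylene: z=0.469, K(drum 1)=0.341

V/F (drum 2) = 0.589

Drum 1:
Material balance + equilibrium reduce to Σ zᵢ(Kᵢ−1)/(1+ψ₁(Kᵢ−1)) = 0.
Feasibility: ΣzᵢKᵢ = 1.325, Σzᵢ/Kᵢ = 1.623 — both > 1, two phases present.
Newton–Raphson from ψ₁ = 0.5:
  ψ₁ = 0.500: g = -0.0721, g' = -0.747 → ψ₁ = 0.403
  ψ₁ = 0.403: g = -0.0015, g' = -0.722 → ψ₁ = 0.401
Converged at ψ₁ = 0.401.
Drum-1 compositions:
  chloroform: x = 0.074, y = 0.211
  ethanol: x = 0.289, y = 0.571
  p-xylene: x = 0.638, y = 0.217
Drum-2 feed = drum-1 liquid: z₂ = (0.0738, 0.2885, 0.6377).
Drum 2:
Material balance + equilibrium reduce to Σ zᵢ(Kᵢ−1)/(1+ψ₂(Kᵢ−1)) = 0.
Check two-phase: ΣzᵢKᵢ = 1.670 > 1 and Σzᵢ/Kᵢ = 1.223 > 1, so g(0) = 0.670 > 0 and g(1) = -0.223 < 0.
Newton–Raphson from ψ₂ = 0.5:
  ψ₂ = 0.500: g = 0.0553, g' = -0.650 → ψ₂ = 0.585
  ψ₂ = 0.585: g = 0.0026, g' = -0.592 → ψ₂ = 0.589
Converged at ψ₂ = 0.589.
  chloroform: x = 0.023, y = 0.109
  ethanol: x = 0.122, y = 0.404
  p-xylene: x = 0.855, y = 0.486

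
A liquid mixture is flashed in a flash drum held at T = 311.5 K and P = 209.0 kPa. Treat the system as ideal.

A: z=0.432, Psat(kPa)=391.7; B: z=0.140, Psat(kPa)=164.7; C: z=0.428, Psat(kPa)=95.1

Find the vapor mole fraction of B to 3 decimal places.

y_B = 0.117

Raoult's law: Kᵢ = Pᵢˢᵃᵗ/P = Pᵢˢᵃᵗ/209.0.
  K_A = 391.7/209.0 = 1.87416, K_B = 164.7/209.0 = 0.78804, K_C = 95.1/209.0 = 0.45502
Material balance + equilibrium reduce to Σ zᵢ(Kᵢ−1)/(1+ψ(Kᵢ−1)) = 0.
Check two-phase: ΣzᵢKᵢ = 1.115 > 1 and Σzᵢ/Kᵢ = 1.349 > 1, so g(0) = 0.115 > 0 and g(1) = -0.349 < 0.
Newton–Raphson from ψ = 0.41:
  ψ = 0.410: g = -0.0549, g' = -0.397 → ψ = 0.272
  ψ = 0.272: g = -0.0002, g' = -0.398 → ψ = 0.271
Converged at ψ = 0.271.
Compositions from xᵢ = zᵢ/(1+ψ(Kᵢ−1)), yᵢ = Kᵢxᵢ:
  A: x = 0.349, y = 0.654
  B: x = 0.149, y = 0.117
  C: x = 0.502, y = 0.229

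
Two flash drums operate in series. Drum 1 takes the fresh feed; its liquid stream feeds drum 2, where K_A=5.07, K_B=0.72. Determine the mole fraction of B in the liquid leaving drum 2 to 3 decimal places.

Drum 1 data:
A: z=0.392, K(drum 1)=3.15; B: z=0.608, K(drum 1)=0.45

Drum 1:
Newton iteration, ψ₁⁰ = 0.57:
  ψ₁ = 0.570: g = -0.1084, g' = -0.756 → ψ₁ = 0.427
  ψ₁ = 0.427: g = 0.0027, g' = -0.807 → ψ₁ = 0.430
Converged at ψ₁ = 0.430.
Drum-1 compositions:
  A: x = 0.204, y = 0.642
  B: x = 0.796, y = 0.358
Drum-2 feed = drum-1 liquid: z₂ = (0.2037, 0.7963).
Drum 2:
Binary case is linear: z₁(K₁−1)(1+ψ₂(K₂−1)) + z₂(K₂−1)(1+ψ₂(K₁−1)) = 0
⇒ ψ₂ = [z₁(K₁−1)+z₂(K₂−1)] / [−(K₁−1)(K₂−1)] = 0.6061/1.1396 = 0.532
  A: x = 0.064, y = 0.326
  B: x = 0.936, y = 0.674

x_B (drum 2) = 0.936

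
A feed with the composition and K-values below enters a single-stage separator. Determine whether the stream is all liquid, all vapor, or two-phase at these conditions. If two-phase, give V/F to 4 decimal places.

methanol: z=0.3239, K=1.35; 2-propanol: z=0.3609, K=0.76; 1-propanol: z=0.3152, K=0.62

ΣzᵢKᵢ = 0.9070; Σzᵢ/Kᵢ = 1.2232.
Since ΣzᵢKᵢ < 1 the mixture is below its bubble point — single liquid phase.

all liquid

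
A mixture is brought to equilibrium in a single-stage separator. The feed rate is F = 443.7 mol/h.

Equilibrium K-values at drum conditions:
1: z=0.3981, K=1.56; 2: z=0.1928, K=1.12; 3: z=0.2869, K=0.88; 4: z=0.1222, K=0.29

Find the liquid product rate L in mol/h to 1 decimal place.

L = 177.1 mol/h

Material balance + equilibrium reduce to Σ zᵢ(Kᵢ−1)/(1+V/F(Kᵢ−1)) = 0.
g(0) = ΣzᵢKᵢ − 1 = 0.1249 and g(1) = 1 − Σzᵢ/Kᵢ = -0.1747, so a root lies in (0, 1).
Iterate (Newton) starting at V/F = 0.4:
  V/F = 0.4000: g = 0.04687, g' = -0.2106 → V/F = 0.6226
  V/F = 0.6226: g = -0.00588, g' = -0.2737 → V/F = 0.6011
  V/F = 0.6011: g = -0.00010, g' = -0.2646 → V/F = 0.6007
Converged at V/F = 0.6007.
Then V = V/F·F = 0.6007·443.7 = 266.6 mol/h and L = F − V = 177.1 mol/h.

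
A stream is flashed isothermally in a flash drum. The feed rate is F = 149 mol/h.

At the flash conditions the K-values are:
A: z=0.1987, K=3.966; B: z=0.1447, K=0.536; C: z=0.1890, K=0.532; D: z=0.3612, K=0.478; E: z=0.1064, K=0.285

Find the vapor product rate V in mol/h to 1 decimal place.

Let β = V/F and solve Σ zᵢ(Kᵢ−1)/(1+β(Kᵢ−1)) = 0.
g(0) = ΣzᵢKᵢ − 1 = 0.1691 and g(1) = 1 − Σzᵢ/Kᵢ = -0.8043, so a root lies in (0, 1).
Iterate (Newton) starting at β = 0.5:
  β = 0.5000: g = -0.33909, g' = -0.7189 → β = 0.0283
  β = 0.0283: g = 0.11700, g' = -1.7202 → β = 0.0963
  β = 0.0963: g = 0.01525, g' = -1.3089 → β = 0.1080
  β = 0.1080: g = 0.00030, g' = -1.2577 → β = 0.1082
Converged at β = 0.1082.
Then V = β·F = 0.1082·149 = 16.1 mol/h and L = F − V = 132.9 mol/h.

V = 16.1 mol/h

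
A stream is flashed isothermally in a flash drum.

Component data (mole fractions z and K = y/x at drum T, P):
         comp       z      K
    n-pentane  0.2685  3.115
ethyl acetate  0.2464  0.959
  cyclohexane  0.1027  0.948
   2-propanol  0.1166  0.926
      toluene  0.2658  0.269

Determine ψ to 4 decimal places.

Let ψ = V/F and solve Σ zᵢ(Kᵢ−1)/(1+ψ(Kᵢ−1)) = 0.
g(0) = ΣzᵢKᵢ − 1 = 0.3495 and g(1) = 1 − Σzᵢ/Kᵢ = -0.5655, so a root lies in (0, 1).
Newton iteration, ψ⁰ = 0.63:
  ψ = 0.6300: g = -0.14164, g' = -0.7102 → ψ = 0.4306
  ψ = 0.4306: g = -0.01099, g' = -0.6329 → ψ = 0.4132
Converged at ψ = 0.4132.

ψ = 0.4132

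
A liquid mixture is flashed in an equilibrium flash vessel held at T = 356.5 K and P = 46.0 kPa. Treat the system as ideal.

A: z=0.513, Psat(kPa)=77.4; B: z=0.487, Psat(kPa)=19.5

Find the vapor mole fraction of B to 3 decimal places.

y_B = 0.230

Raoult's law: Kᵢ = Pᵢˢᵃᵗ/P = Pᵢˢᵃᵗ/46.0.
  K_A = 77.4/46.0 = 1.68261, K_B = 19.5/46.0 = 0.42391
Rachford–Rice: g(β) = Σ zᵢ(Kᵢ−1)/(1+β(Kᵢ−1)) = 0.
Check two-phase: ΣzᵢKᵢ = 1.070 > 1 and Σzᵢ/Kᵢ = 1.454 > 1, so g(0) = 0.070 > 0 and g(1) = -0.454 < 0.
Iterate (Newton) starting at β = 0.5:
  β = 0.500: g = -0.1330, g' = -0.452 → β = 0.206
  β = 0.206: g = -0.0112, g' = -0.392 → β = 0.177
Converged at β = 0.177.
Compositions from xᵢ = zᵢ/(1+β(Kᵢ−1)), yᵢ = Kᵢxᵢ:
  A: x = 0.458, y = 0.770
  B: x = 0.542, y = 0.230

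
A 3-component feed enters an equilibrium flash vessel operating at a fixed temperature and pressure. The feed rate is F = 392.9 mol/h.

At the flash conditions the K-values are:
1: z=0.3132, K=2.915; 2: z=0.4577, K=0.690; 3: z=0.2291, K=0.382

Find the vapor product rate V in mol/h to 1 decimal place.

V = 150.2 mol/h

Let ψ = V/F and solve Σ zᵢ(Kᵢ−1)/(1+ψ(Kᵢ−1)) = 0.
Feasibility: ΣzᵢKᵢ = 1.3163, Σzᵢ/Kᵢ = 1.3705 — both > 1, two phases present.
Newton iteration, ψ⁰ = 0.5:
  ψ = 0.5000: g = -0.06641, g' = -0.5446 → ψ = 0.3781
  ψ = 0.3781: g = 0.00243, g' = -0.5919 → ψ = 0.3822
Converged at ψ = 0.3822.
Then V = ψ·F = 0.3822·392.9 = 150.2 mol/h and L = F − V = 242.7 mol/h.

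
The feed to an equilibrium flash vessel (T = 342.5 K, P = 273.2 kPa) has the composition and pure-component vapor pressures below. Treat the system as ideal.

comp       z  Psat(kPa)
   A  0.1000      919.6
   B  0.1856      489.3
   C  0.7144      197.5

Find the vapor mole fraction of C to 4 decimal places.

Raoult's law: Kᵢ = Pᵢˢᵃᵗ/P = Pᵢˢᵃᵗ/273.2.
  K_A = 919.6/273.2 = 3.366032, K_B = 489.3/273.2 = 1.790996, K_C = 197.5/273.2 = 0.722914
Iterate (Newton) starting at V/F = 0.6:
  V/F = 0.6000: g = -0.04008, g' = -0.2279 → V/F = 0.4242
  V/F = 0.4242: g = 0.00370, g' = -0.2750 → V/F = 0.4376
  V/F = 0.4376: g = 0.00003, g' = -0.2702 → V/F = 0.4377
Converged at V/F = 0.4377.
Compositions from xᵢ = zᵢ/(1+V/F(Kᵢ−1)), yᵢ = Kᵢxᵢ:
  A: x = 0.0491, y = 0.1653
  B: x = 0.1379, y = 0.2469
  C: x = 0.8130, y = 0.5877

y_C = 0.5877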